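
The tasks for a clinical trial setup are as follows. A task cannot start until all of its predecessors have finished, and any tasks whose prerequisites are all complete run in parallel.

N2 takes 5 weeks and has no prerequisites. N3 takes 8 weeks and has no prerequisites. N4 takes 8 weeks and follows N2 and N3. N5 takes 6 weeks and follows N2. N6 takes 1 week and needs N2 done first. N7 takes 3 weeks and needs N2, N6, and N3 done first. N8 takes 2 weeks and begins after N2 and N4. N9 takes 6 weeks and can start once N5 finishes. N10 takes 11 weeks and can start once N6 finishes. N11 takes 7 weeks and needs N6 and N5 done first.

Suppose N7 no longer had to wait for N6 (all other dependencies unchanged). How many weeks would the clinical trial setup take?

18

With the dependency in place, N2→N5→N11 = 5+6+7 = 18 sets the finish at 18 weeks.
Dropping N6→N7 doesn't change N7's earliest start (8); another predecessor still binds.
New critical path: N2→N5→N11 = 5+6+7 = 18 ⇒ 18 weeks.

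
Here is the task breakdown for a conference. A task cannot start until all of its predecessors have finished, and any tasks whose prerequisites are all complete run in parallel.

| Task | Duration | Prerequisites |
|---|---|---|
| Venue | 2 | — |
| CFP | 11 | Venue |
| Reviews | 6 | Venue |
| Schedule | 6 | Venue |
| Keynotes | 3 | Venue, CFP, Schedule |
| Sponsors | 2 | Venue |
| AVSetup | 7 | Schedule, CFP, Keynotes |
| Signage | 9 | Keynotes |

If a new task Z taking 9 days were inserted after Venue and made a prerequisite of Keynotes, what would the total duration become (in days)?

25

Originally the conference takes 25 days.
With Z inserted, Keynotes now waits for max(Venue, CFP, Schedule, Z).
New critical path: Venue→CFP→Keynotes→Signage = 2+11+3+9 = 25 ⇒ 25 days.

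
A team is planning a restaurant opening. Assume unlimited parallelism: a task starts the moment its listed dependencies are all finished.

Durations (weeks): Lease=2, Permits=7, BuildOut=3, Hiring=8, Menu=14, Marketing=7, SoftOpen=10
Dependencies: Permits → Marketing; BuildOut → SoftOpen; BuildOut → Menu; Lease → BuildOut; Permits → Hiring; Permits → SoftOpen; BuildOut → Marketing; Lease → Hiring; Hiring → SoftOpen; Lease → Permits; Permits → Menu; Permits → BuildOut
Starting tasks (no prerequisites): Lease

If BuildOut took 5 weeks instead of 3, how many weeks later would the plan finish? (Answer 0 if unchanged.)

Baseline: Lease→Permits→Hiring→SoftOpen = 2+7+8+10 = 27 → 27 weeks.
BuildOut has 1 week of float (longest path through it is 26).
New critical path: Lease→Permits→BuildOut→Menu = 2+7+5+14 = 28 ⇒ 28 weeks.
Change in finish: 28 − 27 = +1 weeks.

1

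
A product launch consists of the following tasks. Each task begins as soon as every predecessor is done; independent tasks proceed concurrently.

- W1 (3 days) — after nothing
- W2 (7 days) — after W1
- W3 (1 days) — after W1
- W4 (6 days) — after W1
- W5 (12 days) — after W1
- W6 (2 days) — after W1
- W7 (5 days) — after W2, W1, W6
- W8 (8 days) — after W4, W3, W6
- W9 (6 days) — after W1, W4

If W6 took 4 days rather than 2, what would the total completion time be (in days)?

Baseline: W1→W4→W8 = 3+6+8 = 17 → 17 days.
W6 has 4 days of float (longest path through it is 13).
The critical path is still W1→W4→W8; finish is now 17 days.

17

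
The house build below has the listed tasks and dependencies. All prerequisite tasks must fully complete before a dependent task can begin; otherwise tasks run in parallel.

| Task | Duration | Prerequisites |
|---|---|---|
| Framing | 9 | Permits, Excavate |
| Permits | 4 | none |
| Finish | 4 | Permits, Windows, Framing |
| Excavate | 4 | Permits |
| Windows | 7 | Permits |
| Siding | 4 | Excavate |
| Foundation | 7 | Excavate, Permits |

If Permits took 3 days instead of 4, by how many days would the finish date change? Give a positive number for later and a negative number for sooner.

Critical path before the change: Permits→Excavate→Framing→Finish = 4+4+9+4 = 21 giving 21 days.
Since Permits is critical, the -1 change carries straight to that chain (now 20 days).
That remains the longest chain; total 20 days.
Change in finish: 20 − 21 = -1 days.

-1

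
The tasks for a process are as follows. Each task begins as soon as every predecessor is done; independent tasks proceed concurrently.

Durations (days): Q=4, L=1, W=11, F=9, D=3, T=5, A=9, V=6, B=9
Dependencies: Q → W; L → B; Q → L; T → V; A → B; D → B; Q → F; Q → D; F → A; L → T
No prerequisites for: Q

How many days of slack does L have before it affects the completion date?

15

The longest chain is Q→F→A→B = 4+9+9+9 = 31; overall finish 31 days.
L finishes as early as 5 and must finish by 20.
Slack of L = 19 − 4 = 15 days.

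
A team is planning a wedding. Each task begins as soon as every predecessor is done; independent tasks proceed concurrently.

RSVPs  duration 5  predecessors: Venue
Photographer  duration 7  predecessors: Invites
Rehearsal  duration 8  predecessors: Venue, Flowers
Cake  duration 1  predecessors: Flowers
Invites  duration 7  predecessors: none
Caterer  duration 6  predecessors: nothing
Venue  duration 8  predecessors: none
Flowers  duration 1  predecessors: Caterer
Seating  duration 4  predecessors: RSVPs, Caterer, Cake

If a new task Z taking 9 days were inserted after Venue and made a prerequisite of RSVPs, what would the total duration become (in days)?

Originally the job takes 17 days.
With Z inserted, RSVPs now waits for max(Venue, Z).
New critical path: Venue→Z→RSVPs→Seating = 8+9+5+4 = 26 ⇒ 26 days.

26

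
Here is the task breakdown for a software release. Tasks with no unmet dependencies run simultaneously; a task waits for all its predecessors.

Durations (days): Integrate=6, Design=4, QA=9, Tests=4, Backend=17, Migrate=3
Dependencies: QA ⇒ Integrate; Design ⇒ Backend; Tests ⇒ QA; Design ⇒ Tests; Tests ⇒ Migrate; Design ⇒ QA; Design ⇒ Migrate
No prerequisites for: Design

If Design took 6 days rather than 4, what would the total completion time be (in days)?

25

As given, the longest chain is Design→Tests→QA→Integrate = 4+4+9+6 = 23, so the finish is 23 days.
Since Design is critical, the +2 change carries straight to that chain (now 25 days).
No other chain overtakes it, so the finish is 25 days.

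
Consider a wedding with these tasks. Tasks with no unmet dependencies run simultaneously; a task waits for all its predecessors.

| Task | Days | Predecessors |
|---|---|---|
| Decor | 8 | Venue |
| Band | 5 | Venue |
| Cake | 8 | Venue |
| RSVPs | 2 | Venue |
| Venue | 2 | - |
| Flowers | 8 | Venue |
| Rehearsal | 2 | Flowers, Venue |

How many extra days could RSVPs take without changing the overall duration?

The longest chain is Venue→Flowers→Rehearsal = 2+8+2 = 12; overall finish 12 days.
RSVPs finishes as early as 4 and must finish by 12.
Float = 12 − 4 = 8.

8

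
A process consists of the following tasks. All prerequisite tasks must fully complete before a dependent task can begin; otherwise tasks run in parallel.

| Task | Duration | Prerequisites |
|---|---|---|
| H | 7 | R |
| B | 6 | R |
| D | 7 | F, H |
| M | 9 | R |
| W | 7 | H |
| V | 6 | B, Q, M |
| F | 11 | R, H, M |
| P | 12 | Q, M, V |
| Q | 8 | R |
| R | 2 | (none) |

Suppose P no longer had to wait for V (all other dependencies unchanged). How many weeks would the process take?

29

With the dependency in place, R→M→F→D = 2+9+11+7 = 29 sets the finish at 29 weeks.
Without V→P, P's earliest start moves from 17 to 11.
After: R→M→F→D = 2+9+11+7 = 29 → 29 weeks.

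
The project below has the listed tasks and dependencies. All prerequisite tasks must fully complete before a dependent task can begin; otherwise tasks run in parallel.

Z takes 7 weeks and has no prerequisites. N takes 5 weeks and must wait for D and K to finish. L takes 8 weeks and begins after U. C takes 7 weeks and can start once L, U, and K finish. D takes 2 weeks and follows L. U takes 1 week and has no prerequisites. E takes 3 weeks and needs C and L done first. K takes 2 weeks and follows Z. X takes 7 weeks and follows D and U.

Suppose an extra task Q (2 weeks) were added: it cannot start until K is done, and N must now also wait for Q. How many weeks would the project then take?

19

Originally the project takes 19 weeks.
With Q inserted, N now waits for max(D, K, Q).
New critical path: U→L→C→E = 1+8+7+3 = 19 ⇒ 19 weeks.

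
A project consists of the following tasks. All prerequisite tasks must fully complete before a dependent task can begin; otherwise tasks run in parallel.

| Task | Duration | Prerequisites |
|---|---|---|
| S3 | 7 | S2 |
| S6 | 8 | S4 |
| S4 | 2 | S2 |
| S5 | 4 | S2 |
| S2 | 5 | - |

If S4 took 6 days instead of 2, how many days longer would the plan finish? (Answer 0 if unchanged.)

4

As given, the longest chain is S2→S4→S6 = 5+2+8 = 15, so the finish is 15 days.
Since S4 is critical, the +4 change carries straight to that chain (now 19 days).
The critical path is still S2→S4→S6; finish is now 19 days.
Change in finish: 19 − 15 = +4 days.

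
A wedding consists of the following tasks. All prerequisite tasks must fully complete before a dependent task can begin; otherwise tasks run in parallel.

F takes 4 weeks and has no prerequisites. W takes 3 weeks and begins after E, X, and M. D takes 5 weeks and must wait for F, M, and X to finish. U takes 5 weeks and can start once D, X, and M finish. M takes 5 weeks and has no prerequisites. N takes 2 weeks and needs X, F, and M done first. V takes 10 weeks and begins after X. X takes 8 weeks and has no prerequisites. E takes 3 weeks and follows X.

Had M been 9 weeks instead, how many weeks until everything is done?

19

The binding path is X→D→U = 8+5+5 = 18; finish at 18 weeks.
The longest path through M is only 15 weeks, so M has float 3.
Now M→D→U = 9+5+5 = 19 is longest, so the finish becomes 19 weeks.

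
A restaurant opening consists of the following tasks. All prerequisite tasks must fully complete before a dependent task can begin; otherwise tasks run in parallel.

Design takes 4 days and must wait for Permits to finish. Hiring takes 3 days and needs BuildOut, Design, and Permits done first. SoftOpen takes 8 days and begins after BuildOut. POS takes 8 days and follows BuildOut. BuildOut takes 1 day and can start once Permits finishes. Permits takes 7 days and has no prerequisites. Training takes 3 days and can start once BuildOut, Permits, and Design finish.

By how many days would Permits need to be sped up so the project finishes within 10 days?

6

Current finish: 16 days; target: 10.
Permits is on every critical path, so each day cut from Permits cuts the finish by one (this holds down to a finish of 10).
Need 16 − 10 = 6 days off Permits → Permits becomes 1 day, finish becomes 10.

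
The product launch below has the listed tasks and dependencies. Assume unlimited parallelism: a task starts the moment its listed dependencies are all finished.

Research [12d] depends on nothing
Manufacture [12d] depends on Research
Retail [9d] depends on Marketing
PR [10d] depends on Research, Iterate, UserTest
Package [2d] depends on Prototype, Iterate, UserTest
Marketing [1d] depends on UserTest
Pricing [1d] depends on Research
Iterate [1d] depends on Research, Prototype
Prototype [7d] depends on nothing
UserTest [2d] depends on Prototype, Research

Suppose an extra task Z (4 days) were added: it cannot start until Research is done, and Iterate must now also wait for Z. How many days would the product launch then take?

27

Originally the product launch takes 24 days.
With Z inserted, Iterate now waits for max(Research, Prototype, Z).
New critical path: Research→Z→Iterate→PR = 12+4+1+10 = 27 ⇒ 27 days.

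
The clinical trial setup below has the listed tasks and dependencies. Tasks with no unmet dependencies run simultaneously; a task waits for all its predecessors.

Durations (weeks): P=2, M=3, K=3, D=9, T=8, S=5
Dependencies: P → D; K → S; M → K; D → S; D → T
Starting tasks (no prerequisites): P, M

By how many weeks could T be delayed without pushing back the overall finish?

0

P→D→T = 2+9+8 = 19 sets the makespan at 19 weeks.
The longest chain containing T totals 19 weeks.
So T can slip 19 − 19 = 0 weeks.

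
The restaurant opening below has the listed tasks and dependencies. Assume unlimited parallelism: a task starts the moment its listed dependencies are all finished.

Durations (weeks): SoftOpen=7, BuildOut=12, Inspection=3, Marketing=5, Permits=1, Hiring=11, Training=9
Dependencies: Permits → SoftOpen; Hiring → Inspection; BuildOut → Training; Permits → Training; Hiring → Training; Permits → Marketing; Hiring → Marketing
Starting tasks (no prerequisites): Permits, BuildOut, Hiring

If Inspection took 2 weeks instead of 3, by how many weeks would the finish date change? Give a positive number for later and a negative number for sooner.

0

As given, the longest chain is BuildOut→Training = 12+9 = 21, so the finish is 21 weeks.
The longest path through Inspection is only 14 weeks, so Inspection has float 7.
No other chain overtakes it, so the finish is 21 weeks.
Change in finish: 21 − 21 = +0 weeks.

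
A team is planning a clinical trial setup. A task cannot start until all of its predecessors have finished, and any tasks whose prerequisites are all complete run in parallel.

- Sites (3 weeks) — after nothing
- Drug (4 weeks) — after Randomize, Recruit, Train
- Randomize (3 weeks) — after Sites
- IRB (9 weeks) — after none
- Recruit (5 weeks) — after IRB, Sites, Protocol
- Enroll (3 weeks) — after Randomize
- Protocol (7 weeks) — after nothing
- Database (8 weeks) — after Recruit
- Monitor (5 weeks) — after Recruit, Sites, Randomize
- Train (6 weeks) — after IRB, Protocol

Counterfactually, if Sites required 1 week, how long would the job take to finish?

Critical path before the change: IRB→Recruit→Database = 9+5+8 = 22 giving 22 weeks.
Sites is off the critical path — its longest chain is 16 weeks, giving 6 of slack.
The critical path is still IRB→Recruit→Database; finish is now 22 weeks.

22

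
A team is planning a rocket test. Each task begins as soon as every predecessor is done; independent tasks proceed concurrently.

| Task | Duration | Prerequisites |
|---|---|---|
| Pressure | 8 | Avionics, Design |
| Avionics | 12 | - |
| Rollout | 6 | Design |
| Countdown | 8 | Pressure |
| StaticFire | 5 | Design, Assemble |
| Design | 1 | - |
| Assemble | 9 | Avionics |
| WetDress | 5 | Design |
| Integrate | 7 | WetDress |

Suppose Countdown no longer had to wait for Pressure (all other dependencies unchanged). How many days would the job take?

26

Original critical path: Avionics→Pressure→Countdown = 12+8+8 = 28 ⇒ 28 days.
Without Pressure→Countdown, Countdown's earliest start moves from 20 to 0.
After: Avionics→Assemble→StaticFire = 12+9+5 = 26 → 26 days.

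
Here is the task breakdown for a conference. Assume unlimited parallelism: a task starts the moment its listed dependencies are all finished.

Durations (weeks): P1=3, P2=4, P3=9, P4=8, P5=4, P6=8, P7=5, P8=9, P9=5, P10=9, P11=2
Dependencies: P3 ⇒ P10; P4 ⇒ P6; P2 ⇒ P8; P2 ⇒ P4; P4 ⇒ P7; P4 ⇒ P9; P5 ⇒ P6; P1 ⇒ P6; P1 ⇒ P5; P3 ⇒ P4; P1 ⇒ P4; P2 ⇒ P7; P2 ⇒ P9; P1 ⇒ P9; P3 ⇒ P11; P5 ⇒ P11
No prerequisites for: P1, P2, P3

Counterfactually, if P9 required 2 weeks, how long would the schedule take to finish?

The binding path is P3→P4→P6 = 9+8+8 = 25; finish at 25 weeks.
P9 has 3 weeks of float (longest path through it is 22).
That remains the longest chain; total 25 weeks.

25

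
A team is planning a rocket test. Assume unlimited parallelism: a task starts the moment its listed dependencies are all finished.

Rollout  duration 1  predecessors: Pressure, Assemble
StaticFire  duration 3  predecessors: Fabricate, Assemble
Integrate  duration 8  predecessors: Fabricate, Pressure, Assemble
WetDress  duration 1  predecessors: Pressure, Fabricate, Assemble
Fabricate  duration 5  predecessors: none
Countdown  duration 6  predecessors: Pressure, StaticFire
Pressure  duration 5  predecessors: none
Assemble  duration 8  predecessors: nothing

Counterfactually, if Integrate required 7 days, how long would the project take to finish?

17

The binding path is Assemble→StaticFire→Countdown = 8+3+6 = 17; finish at 17 days.
Integrate has 1 day of float (longest path through it is 16).
That remains the longest chain; total 17 days.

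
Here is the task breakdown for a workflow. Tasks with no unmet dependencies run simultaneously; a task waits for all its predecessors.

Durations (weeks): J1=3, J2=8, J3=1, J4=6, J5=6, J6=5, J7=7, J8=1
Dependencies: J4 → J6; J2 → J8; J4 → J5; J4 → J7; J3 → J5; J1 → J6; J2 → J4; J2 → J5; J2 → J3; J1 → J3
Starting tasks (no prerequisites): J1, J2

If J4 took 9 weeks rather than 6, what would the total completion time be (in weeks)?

24

Critical path before the change: J2→J4→J7 = 8+6+7 = 21 giving 21 weeks.
Since J4 is critical, the +3 change carries straight to that chain (now 24 weeks).
The critical path is still J2→J4→J7; finish is now 24 weeks.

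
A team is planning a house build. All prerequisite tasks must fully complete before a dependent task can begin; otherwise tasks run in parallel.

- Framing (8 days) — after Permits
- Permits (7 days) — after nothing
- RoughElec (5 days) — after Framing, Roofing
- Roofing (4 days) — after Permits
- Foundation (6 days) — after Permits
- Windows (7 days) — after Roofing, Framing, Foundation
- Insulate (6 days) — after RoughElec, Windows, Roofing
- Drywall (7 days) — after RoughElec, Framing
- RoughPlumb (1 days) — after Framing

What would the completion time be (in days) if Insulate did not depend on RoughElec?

28

Original critical path: Permits→Framing→Windows→Insulate = 7+8+7+6 = 28 ⇒ 28 days.
Dropping RoughElec→Insulate doesn't change Insulate's earliest start (22); another predecessor still binds.
The longest chain is now Permits→Framing→Windows→Insulate = 7+8+7+6 = 28, so the schedule takes 28 days.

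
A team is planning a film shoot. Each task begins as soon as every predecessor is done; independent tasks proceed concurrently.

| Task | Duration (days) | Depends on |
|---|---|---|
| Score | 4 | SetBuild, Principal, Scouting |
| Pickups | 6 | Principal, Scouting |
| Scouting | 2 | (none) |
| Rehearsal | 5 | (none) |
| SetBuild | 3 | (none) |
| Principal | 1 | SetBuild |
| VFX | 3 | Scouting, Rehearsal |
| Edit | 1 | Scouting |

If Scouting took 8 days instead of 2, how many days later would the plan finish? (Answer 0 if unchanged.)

Baseline: SetBuild→Principal→Pickups = 3+1+6 = 10 → 10 days.
Scouting is off the critical path — its longest chain is 8 days, giving 2 of slack.
Now Scouting→Pickups = 8+6 = 14 is longest, so the finish becomes 14 days.
Change in finish: 14 − 10 = +4 days.

4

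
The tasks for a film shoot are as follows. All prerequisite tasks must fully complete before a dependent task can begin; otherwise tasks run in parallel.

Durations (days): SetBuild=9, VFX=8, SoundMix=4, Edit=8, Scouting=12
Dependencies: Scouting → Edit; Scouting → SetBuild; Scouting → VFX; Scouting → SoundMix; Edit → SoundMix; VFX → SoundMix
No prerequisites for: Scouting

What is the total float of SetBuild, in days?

Scouting→VFX→SoundMix = 12+8+4 = 24 sets the makespan at 24 days.
SetBuild finishes as early as 21 and must finish by 24.
So SetBuild can slip 24 − 21 = 3 days.

3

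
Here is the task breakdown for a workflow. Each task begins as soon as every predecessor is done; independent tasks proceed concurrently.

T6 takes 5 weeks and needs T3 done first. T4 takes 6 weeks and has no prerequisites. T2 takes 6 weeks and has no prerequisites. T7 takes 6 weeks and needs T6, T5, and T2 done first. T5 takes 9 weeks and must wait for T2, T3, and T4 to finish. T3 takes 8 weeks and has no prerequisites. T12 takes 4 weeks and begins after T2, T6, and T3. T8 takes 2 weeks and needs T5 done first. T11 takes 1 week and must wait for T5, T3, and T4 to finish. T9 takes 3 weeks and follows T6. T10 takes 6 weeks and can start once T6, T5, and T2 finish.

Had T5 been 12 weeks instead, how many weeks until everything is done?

As given, the longest chain is T3→T5→T7 = 8+9+6 = 23, so the finish is 23 weeks.
T5 is on the critical path; changing it to 12 makes that path 26 weeks.
No other chain overtakes it, so the finish is 26 weeks.

26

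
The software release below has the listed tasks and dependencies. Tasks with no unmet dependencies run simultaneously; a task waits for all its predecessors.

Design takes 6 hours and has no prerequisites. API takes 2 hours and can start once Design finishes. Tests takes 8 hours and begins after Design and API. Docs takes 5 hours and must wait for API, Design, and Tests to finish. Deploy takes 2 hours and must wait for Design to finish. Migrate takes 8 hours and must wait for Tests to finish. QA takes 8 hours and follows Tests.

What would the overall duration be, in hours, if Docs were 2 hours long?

24

As given, the longest chain is Design→API→Tests→Migrate = 6+2+8+8 = 24, so the finish is 24 hours.
Docs has 3 hours of float (longest path through it is 21).
That remains the longest chain; total 24 hours.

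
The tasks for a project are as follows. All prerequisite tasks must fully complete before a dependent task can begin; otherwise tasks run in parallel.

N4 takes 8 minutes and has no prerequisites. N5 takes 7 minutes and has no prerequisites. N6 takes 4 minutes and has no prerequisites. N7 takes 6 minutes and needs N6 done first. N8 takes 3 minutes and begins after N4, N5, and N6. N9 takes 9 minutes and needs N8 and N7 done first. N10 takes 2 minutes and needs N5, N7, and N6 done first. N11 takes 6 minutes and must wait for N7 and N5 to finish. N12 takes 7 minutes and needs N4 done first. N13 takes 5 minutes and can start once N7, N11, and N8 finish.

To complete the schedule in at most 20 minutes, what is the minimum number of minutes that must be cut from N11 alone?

Current finish: 21 minutes; target: 20.
N11 is on every critical path, so each minute cut from N11 cuts the finish by one (this holds down to a finish of 20).
Need 21 − 20 = 1 minute off N11 → N11 becomes 5 minutes, finish becomes 20.

1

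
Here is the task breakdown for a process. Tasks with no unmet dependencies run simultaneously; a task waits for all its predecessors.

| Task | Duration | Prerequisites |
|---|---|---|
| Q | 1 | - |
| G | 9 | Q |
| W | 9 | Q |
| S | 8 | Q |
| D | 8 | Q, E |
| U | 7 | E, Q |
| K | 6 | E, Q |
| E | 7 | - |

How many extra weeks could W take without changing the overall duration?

5

E→D = 7+8 = 15 sets the makespan at 15 weeks.
The longest chain containing W totals 10 weeks.
Slack of W = 6 − 1 = 5 weeks.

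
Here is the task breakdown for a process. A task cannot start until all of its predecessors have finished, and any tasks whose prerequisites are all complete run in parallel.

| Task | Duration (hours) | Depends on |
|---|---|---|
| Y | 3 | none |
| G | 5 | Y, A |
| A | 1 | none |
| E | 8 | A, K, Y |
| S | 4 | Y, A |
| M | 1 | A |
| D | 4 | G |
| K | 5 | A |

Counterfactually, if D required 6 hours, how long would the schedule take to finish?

As given, the longest chain is A→K→E = 1+5+8 = 14, so the finish is 14 hours.
The longest path through D is only 12 hours, so D has float 2.
That remains the longest chain; total 14 hours.

14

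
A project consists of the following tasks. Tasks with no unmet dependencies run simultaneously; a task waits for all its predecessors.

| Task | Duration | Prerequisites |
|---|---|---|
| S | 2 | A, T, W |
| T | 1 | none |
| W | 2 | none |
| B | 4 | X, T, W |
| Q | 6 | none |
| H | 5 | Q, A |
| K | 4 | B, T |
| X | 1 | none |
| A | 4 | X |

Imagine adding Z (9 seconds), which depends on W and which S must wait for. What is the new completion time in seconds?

Originally the project takes 11 seconds.
With Z inserted, S now waits for max(A, T, W, Z).
New critical path: W→Z→S = 2+9+2 = 13 ⇒ 13 seconds.

13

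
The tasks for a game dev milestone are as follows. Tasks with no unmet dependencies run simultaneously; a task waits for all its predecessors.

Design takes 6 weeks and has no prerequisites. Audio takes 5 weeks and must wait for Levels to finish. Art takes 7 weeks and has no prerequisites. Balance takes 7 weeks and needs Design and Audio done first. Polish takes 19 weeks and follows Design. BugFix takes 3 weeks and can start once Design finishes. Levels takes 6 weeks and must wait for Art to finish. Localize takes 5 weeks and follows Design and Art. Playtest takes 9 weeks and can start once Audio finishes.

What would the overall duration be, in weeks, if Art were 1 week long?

25

As given, the longest chain is Art→Levels→Audio→Playtest = 7+6+5+9 = 27, so the finish is 27 weeks.
Art is on the critical path; changing it to 1 makes that path 21 weeks.
New critical path: Design→Polish = 6+19 = 25 ⇒ 25 weeks.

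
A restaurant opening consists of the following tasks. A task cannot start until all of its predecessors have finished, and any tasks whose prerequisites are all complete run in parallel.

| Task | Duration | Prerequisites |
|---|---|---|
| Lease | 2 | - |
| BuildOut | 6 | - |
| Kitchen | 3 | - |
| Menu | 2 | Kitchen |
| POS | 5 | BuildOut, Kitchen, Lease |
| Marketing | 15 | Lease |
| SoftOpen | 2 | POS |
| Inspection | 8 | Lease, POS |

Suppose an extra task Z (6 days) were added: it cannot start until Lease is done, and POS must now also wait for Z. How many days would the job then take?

Originally the job takes 19 days.
With Z inserted, POS now waits for max(BuildOut, Kitchen, Lease, Z).
New critical path: Lease→Z→POS→Inspection = 2+6+5+8 = 21 ⇒ 21 days.

21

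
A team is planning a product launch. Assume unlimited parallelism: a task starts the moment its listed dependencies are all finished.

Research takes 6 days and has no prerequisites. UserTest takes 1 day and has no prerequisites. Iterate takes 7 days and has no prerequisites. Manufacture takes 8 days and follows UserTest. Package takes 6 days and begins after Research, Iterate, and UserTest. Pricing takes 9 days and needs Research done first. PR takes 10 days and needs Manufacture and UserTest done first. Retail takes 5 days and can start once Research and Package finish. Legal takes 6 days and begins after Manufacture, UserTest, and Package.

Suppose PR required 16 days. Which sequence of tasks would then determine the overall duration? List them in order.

Baseline: UserTest→Manufacture→PR = 1+8+10 = 19 → 19 days.
PR lies on that path, so at 16 days the path becomes 25 days.
The critical path is still UserTest→Manufacture→PR; finish is now 25 days.

UserTest, Manufacture, PR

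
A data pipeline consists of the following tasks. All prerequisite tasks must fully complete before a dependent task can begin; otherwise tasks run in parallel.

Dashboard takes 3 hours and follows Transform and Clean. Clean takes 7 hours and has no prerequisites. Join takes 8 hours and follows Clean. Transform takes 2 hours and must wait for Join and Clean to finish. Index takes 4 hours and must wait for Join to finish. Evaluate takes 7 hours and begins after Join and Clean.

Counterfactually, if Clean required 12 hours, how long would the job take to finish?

27

As given, the longest chain is Clean→Join→Evaluate = 7+8+7 = 22, so the finish is 22 hours.
Since Clean is critical, the +5 change carries straight to that chain (now 27 hours).
The critical path is still Clean→Join→Evaluate; finish is now 27 hours.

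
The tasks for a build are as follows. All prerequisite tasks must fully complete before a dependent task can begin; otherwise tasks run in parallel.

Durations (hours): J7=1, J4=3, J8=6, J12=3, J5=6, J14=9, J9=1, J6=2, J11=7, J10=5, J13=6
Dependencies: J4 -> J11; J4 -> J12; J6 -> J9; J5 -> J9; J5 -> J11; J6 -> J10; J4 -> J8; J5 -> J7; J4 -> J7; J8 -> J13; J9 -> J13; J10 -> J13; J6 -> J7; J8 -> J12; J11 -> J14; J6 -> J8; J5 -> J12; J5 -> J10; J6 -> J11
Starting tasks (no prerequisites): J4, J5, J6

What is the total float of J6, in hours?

Critical path: J5→J11→J14 = 6+7+9 = 22, so the finish is 22 hours.
Longest path through J6: 18 hours (earliest finish 2, latest finish 6).
Float = 22 − 18 = 4.

4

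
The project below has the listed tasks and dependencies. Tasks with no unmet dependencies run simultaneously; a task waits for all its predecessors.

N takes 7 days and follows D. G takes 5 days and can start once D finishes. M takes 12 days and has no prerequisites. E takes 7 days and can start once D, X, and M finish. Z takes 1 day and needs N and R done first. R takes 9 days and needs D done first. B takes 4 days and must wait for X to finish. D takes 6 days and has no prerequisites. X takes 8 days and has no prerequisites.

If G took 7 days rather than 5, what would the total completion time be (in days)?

Actual critical path: M→E = 12+7 = 19 ⇒ 19 days.
G has 8 days of float (longest path through it is 11).
No other chain overtakes it, so the finish is 19 days.

19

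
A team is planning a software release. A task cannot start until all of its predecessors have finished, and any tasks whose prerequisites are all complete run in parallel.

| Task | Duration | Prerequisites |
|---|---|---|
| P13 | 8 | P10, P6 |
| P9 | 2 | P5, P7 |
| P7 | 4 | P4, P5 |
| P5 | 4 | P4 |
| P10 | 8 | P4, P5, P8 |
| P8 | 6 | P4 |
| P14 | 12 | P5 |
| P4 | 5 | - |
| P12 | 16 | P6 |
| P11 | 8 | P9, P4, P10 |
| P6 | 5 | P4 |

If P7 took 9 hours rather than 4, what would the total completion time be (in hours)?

Baseline: P4→P8→P10→P11 = 5+6+8+8 = 27 → 27 hours.
P7 has 4 hours of float (longest path through it is 23).
The binding chain switches to P4→P5→P7→P9→P11 = 5+4+9+2+8 = 28; finish 28 hours.

28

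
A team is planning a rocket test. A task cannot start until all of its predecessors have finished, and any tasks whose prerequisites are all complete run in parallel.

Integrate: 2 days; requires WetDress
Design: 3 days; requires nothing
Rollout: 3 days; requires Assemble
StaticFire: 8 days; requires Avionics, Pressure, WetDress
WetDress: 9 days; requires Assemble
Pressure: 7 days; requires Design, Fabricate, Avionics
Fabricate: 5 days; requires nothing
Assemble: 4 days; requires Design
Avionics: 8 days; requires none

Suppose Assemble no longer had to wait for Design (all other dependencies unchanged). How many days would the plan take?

23

Original critical path: Design→Assemble→WetDress→StaticFire = 3+4+9+8 = 24 ⇒ 24 days.
Without Design→Assemble, Assemble's earliest start moves from 3 to 0.
New critical path: Avionics→Pressure→StaticFire = 8+7+8 = 23 ⇒ 23 days.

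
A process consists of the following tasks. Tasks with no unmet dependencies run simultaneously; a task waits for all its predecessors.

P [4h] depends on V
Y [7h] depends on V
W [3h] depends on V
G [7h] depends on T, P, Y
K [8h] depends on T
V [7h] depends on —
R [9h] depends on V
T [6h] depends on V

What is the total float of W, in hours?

11

The longest chain is V→T→K = 7+6+8 = 21; overall finish 21 hours.
Longest path through W: 10 hours (earliest finish 10, latest finish 21).
Float = 21 − 10 = 11.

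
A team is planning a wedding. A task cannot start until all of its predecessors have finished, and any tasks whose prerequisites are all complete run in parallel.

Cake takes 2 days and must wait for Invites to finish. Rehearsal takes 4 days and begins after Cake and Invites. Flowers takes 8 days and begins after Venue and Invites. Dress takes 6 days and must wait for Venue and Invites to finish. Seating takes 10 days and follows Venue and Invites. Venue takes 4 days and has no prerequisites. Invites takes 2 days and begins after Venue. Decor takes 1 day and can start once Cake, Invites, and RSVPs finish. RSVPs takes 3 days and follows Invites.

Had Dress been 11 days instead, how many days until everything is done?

17

The binding path is Venue→Invites→Seating = 4+2+10 = 16; finish at 16 days.
The longest path through Dress is only 12 days, so Dress has float 4.
Now Venue→Invites→Dress = 4+2+11 = 17 is longest, so the finish becomes 17 days.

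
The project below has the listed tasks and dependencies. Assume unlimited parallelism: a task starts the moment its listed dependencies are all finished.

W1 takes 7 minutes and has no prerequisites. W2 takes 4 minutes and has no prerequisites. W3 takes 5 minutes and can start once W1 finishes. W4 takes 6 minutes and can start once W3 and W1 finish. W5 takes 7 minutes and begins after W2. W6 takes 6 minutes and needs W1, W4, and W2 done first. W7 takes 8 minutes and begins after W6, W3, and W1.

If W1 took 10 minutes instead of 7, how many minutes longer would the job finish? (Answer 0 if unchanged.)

3

Baseline: W1→W3→W4→W6→W7 = 7+5+6+6+8 = 32 → 32 minutes.
W1 is on the critical path; changing it to 10 makes that path 35 minutes.
No other chain overtakes it, so the finish is 35 minutes.
Change in finish: 35 − 32 = +3 minutes.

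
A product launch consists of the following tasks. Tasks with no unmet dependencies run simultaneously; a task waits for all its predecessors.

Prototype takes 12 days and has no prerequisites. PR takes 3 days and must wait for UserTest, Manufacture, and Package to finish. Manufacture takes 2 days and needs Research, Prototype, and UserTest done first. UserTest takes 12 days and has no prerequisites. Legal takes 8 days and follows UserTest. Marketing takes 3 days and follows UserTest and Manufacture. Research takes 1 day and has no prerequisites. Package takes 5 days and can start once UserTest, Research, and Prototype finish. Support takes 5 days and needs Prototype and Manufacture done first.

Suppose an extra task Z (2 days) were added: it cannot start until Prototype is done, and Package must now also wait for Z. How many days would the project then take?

22

Originally the project takes 20 days.
With Z inserted, Package now waits for max(UserTest, Research, Prototype, Z).
New critical path: Prototype→Z→Package→PR = 12+2+5+3 = 22 ⇒ 22 days.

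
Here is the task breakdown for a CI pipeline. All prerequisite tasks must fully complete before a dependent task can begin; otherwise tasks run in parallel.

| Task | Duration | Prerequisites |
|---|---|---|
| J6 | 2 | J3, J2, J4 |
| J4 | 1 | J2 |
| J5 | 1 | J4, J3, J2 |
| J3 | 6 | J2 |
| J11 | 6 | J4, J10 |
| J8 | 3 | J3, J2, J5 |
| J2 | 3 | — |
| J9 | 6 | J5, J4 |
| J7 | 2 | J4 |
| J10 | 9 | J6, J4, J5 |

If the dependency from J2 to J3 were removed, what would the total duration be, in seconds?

23

Before: longest chain J2→J3→J6→J10→J11 = 3+6+2+9+6 = 26, finish 26.
Without J2→J3, J3's earliest start moves from 3 to 0.
New critical path: J3→J6→J10→J11 = 6+2+9+6 = 23 ⇒ 23 seconds.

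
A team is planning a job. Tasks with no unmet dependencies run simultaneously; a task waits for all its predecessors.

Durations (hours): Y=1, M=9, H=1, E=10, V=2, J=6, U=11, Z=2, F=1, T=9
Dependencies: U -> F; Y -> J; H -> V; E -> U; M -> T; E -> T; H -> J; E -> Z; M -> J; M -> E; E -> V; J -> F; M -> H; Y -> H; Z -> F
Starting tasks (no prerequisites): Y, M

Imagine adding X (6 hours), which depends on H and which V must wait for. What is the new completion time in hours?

31

Originally the job takes 31 hours.
With X inserted, V now waits for max(H, E, X).
New critical path: M→E→U→F = 9+10+11+1 = 31 ⇒ 31 hours.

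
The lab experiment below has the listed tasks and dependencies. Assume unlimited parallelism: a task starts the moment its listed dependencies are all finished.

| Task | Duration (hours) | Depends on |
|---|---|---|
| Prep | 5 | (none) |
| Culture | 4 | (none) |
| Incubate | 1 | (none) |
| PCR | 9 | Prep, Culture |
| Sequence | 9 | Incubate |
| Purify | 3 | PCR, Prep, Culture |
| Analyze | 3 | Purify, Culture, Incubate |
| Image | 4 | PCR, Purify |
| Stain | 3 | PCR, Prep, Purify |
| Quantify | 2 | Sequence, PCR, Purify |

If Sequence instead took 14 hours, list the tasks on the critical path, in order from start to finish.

Critical path before the change: Prep→PCR→Purify→Image = 5+9+3+4 = 21 giving 21 hours.
Sequence is off the critical path — its longest chain is 12 hours, giving 9 of slack.
That remains the longest chain; total 21 hours.

Prep, PCR, Purify, Image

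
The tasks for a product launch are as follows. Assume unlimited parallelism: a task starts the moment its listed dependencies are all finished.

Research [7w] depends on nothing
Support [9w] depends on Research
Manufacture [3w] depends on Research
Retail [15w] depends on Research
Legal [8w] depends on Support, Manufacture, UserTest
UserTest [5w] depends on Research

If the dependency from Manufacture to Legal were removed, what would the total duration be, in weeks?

Before: longest chain Research→Support→Legal = 7+9+8 = 24, finish 24.
Dropping Manufacture→Legal doesn't change Legal's earliest start (16); another predecessor still binds.
After: Research→Support→Legal = 7+9+8 = 24 → 24 weeks.

24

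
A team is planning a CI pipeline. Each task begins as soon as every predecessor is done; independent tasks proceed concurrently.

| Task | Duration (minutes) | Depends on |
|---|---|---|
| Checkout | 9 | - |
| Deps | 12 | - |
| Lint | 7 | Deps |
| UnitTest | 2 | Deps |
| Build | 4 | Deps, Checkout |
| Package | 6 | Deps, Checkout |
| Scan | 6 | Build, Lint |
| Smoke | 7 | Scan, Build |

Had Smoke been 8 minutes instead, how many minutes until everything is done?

Critical path before the change: Deps→Lint→Scan→Smoke = 12+7+6+7 = 32 giving 32 minutes.
Since Smoke is critical, the +1 change carries straight to that chain (now 33 minutes).
No other chain overtakes it, so the finish is 33 minutes.

33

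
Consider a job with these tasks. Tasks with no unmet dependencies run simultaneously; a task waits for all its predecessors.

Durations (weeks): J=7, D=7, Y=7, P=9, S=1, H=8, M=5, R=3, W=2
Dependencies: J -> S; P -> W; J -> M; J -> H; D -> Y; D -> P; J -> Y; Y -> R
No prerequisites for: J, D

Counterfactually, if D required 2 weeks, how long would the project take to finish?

As given, the longest chain is D→P→W = 7+9+2 = 18, so the finish is 18 weeks.
D lies on that path, so at 2 weeks the path becomes 13 weeks.
Now J→Y→R = 7+7+3 = 17 is longest, so the finish becomes 17 weeks.

17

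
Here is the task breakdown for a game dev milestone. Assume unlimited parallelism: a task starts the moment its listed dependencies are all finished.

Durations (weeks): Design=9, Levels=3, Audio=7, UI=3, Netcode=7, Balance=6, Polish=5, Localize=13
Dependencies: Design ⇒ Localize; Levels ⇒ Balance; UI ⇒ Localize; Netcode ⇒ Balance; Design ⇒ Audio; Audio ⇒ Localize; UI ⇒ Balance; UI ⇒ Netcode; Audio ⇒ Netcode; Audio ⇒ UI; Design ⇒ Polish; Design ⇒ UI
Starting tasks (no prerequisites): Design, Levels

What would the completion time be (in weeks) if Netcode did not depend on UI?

With the dependency in place, Design→Audio→UI→Netcode→Balance = 9+7+3+7+6 = 32 sets the finish at 32 weeks.
Without UI→Netcode, Netcode's earliest start moves from 19 to 16.
The longest chain is now Design→Audio→UI→Localize = 9+7+3+13 = 32, so the job takes 32 weeks.

32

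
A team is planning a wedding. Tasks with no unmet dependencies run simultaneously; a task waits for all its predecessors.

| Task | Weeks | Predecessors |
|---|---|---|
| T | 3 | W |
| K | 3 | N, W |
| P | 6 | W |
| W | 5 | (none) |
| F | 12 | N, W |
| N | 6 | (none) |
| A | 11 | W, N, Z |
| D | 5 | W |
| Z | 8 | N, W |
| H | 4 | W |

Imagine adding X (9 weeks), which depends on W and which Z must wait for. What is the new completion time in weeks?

Originally the wedding takes 25 weeks.
With X inserted, Z now waits for max(N, W, X).
New critical path: W→X→Z→A = 5+9+8+11 = 33 ⇒ 33 weeks.

33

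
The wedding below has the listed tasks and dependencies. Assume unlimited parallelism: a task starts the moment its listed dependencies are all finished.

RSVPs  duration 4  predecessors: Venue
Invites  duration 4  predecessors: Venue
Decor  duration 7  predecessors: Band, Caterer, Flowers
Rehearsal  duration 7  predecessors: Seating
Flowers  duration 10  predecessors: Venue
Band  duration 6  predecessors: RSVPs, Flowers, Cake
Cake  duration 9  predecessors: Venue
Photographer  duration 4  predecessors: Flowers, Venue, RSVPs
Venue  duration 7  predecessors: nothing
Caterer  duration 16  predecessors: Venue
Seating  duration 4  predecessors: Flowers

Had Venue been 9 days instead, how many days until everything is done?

Critical path before the change: Venue→Caterer→Decor = 7+16+7 = 30 giving 30 days.
Since Venue is critical, the +2 change carries straight to that chain (now 32 days).
That remains the longest chain; total 32 days.

32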